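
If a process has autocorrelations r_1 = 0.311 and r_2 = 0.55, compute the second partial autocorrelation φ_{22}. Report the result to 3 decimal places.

0.502

φ_{22} = (r_2 − r_1²) / (1 − r_1²)
r_1² = (0.311)² = 0.096721
Numerator = 0.55 − 0.0967 = 0.4533; denominator = 1 − 0.0967 = 0.9033
φ_{22} = 0.4533 / 0.9033 = 0.502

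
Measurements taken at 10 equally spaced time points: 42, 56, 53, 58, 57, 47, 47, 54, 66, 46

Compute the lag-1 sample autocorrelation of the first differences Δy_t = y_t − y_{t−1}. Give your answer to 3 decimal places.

-0.231

First differences Δy: 14, -3, 5, -1, -10, 0, 7, 12, -20
Mean of differences = 0.4444
Numerator Σ(Δy_t−Δȳ)(Δy_{t+1}−Δȳ) = -212.6420
Denominator Σ(Δy_t−Δȳ)² = 922.2222
r_1(Δy) = -212.6420 / 922.2222 = -0.231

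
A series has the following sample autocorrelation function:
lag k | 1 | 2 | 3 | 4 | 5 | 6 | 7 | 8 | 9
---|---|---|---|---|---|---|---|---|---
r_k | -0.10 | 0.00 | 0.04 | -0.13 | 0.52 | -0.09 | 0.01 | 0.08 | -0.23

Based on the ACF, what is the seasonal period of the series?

5

The largest autocorrelation is r_5 = 0.52; the remaining lags stay at or below 0.08.
The dominant spike at lag 5 indicates a seasonal period of 5.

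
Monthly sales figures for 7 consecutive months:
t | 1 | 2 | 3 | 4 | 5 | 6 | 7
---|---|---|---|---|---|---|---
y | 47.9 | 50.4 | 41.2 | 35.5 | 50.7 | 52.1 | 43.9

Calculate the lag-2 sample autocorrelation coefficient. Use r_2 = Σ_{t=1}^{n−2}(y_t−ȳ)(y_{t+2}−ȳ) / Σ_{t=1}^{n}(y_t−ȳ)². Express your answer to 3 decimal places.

-0.692

Mean ȳ = (47.9 + 50.4 + 41.2 + 35.5 + 50.7 + 52.1 + 43.9)/7 = 45.9571
Deviations from mean: 1.9429, 4.4429, -4.7571, -10.4571, 4.7429, 6.1429, -2.0571
Σ(y_t−ȳ)(y_{t+2}−ȳ) = (-9.2424) + (-46.4596) + (-22.5624) + (-64.2367) + (-9.7567) = -152.2580
Denominator Σ(y_t−ȳ)² = 219.9571
r_2 = -152.2580 / 219.9571 = -0.692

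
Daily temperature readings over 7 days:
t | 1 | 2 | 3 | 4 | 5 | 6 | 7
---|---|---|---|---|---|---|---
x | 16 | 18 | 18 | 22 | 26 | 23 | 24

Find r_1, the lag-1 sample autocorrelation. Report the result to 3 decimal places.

Mean x̄ = (16 + 18 + 18 + 22 + 26 + 23 + 24)/7 = 21.0000
Deviations from mean: -5.0000, -3.0000, -3.0000, 1.0000, 5.0000, 2.0000, 3.0000
Σ(x_t−x̄)(x_{t+1}−x̄) = (15.0000) + (9.0000) + (-3.0000) + (5.0000) + (10.0000) + (6.0000) = 42.0000
Denominator Σ(x_t−x̄)² = 82.0000
r_1 = 42.0000 / 82.0000 = 0.512

0.512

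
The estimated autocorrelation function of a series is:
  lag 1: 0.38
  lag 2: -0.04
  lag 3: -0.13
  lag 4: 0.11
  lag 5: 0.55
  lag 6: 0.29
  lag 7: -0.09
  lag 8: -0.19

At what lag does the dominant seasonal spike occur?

5

The largest autocorrelation is r_5 = 0.55; the remaining lags stay at or below 0.38.
The dominant spike at lag 5 indicates a seasonal period of 5.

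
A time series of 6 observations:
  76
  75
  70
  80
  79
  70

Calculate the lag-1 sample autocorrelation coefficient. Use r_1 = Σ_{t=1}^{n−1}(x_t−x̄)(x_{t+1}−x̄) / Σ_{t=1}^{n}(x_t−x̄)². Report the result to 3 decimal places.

-0.272

Mean x̄ = (76 + 75 + 70 + 80 + 79 + 70)/6 = 75.0000
Deviations from mean: 1.0000, 0.0000, -5.0000, 5.0000, 4.0000, -5.0000
Numerator Σ_{t=1}^{5}(x_t−x̄)(x_{t+1}−x̄) = -25.0000
Denominator Σ(x_t−x̄)² = 92.0000
r_1 = -25.0000 / 92.0000 = -0.272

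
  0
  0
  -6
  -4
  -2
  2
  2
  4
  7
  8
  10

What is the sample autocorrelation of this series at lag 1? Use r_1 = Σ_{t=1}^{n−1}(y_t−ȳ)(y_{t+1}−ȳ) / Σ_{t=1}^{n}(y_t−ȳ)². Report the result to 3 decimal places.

0.709

Mean ȳ = (0 + 0 − 6 − 4 − 2 + 2 + 2 + 4 + 7 + 8 + 10)/11 = 1.9091
Numerator Σ_{t=1}^{10}(y_t−ȳ)(y_{t+1}−ȳ) = 179.3554
Denominator Σ(y_t−ȳ)² = 252.9091
r_1 = 179.3554 / 252.9091 = 0.709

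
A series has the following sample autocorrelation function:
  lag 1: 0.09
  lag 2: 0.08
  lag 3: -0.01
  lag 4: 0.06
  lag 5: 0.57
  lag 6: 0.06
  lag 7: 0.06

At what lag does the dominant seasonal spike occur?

5

The largest autocorrelation is r_5 = 0.57; the remaining lags stay at or below 0.09.
The dominant spike at lag 5 indicates a seasonal period of 5.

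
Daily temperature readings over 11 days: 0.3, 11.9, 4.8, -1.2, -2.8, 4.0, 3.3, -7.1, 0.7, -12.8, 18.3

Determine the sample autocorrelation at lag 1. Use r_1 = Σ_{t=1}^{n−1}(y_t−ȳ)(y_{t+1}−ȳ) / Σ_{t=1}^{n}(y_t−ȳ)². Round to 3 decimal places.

-0.301

Mean ȳ = (0.3 + 11.9 + 4.8 − 1.2 − 2.8 + 4.0 + 3.3 − 7.1 + 0.7 − 12.8 + 18.3)/11 = 1.7636
Numerator Σ_{t=1}^{10}(y_t−ȳ)(y_{t+1}−ȳ) = -215.8313
Denominator Σ(y_t−ȳ)² = 716.3255
r_1 = -215.8313 / 716.3255 = -0.301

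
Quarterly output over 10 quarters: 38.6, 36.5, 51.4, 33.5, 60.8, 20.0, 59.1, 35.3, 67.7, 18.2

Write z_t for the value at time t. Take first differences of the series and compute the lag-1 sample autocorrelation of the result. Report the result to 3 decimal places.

-0.792

First differences Δz: -2.1, 14.9, -17.9, 27.3, -40.8, 39.1, -23.8, 32.4, -49.5
Mean of differences = -2.2667
Numerator Σ(Δz_t−Δz̄)(Δz_{t+1}−Δz̄) = -6735.7078
Denominator Σ(Δz_t−Δz̄)² = 8505.7800
r_1(Δz) = -6735.7078 / 8505.7800 = -0.792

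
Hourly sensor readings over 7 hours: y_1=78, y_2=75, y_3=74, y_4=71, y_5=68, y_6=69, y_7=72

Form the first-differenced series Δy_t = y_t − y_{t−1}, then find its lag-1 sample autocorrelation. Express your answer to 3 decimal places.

0.250

First differences Δy: -3, -1, -3, -3, 1, 3
Mean of differences = -1.0000
Numerator Σ(Δy_t−Δȳ)(Δy_{t+1}−Δȳ) = 8.0000
Denominator Σ(Δy_t−Δȳ)² = 32.0000
r_1(Δy) = 8.0000 / 32.0000 = 0.250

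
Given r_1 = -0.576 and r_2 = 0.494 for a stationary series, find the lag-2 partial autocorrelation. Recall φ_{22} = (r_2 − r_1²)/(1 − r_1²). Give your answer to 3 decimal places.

φ_{22} = (r_2 − r_1²) / (1 − r_1²)
r_1² = (-0.576)² = 0.331776
Numerator = 0.494 − 0.3318 = 0.1622; denominator = 1 − 0.3318 = 0.6682
φ_{22} = 0.1622 / 0.6682 = 0.243

0.243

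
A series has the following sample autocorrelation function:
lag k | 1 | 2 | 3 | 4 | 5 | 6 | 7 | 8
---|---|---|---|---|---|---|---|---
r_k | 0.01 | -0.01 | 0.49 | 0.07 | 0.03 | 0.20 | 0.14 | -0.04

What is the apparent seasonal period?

3

The largest autocorrelation is r_3 = 0.49, with a weaker echo at lag 6 (0.20); the remaining lags stay at or below 0.14.
The dominant spike at lag 3 indicates a seasonal period of 3.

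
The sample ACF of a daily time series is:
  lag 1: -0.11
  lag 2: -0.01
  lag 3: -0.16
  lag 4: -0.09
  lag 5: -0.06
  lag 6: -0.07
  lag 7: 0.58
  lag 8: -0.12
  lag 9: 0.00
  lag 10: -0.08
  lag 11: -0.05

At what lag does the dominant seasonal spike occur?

7

The largest autocorrelation is r_7 = 0.58; the remaining lags stay at or below 0.00.
The dominant spike at lag 7 indicates a seasonal period of 7.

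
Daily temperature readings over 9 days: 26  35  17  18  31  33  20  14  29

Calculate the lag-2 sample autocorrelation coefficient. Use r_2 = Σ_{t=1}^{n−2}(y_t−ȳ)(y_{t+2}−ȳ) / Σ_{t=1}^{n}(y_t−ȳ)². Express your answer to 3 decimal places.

Mean ȳ = (26 + 35 + 17 + 18 + 31 + 33 + 20 + 14 + 29)/9 = 24.7778
Σ(y_t−ȳ)(y_{t+2}−ȳ) = (-9.5062) + (-69.2840) + (-48.3951) + (-55.7284) + (-29.7284) + (-88.6173) + (-20.1728) = -321.4321
Denominator Σ(y_t−ȳ)² = 475.5556
r_2 = -321.4321 / 475.5556 = -0.676

-0.676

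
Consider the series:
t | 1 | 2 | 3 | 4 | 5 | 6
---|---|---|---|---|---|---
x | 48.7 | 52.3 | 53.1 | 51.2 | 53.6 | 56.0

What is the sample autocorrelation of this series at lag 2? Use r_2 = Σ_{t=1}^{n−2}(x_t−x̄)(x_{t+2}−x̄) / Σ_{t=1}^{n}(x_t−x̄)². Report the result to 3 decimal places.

Mean x̄ = (48.7 + 52.3 + 53.1 + 51.2 + 53.6 + 56.0)/6 = 52.4833
Deviations from mean: -3.7833, -0.1833, 0.6167, -1.2833, 1.1167, 3.5167
Σ(x_t−x̄)(x_{t+2}−x̄) = (-2.3331) + (0.2353) + (0.6886) + (-4.5131) = -5.9222
Denominator Σ(x_t−x̄)² = 29.9883
r_2 = -5.9222 / 29.9883 = -0.197

-0.197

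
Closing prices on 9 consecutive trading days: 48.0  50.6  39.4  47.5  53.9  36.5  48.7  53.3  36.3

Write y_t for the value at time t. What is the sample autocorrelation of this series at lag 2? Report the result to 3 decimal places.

-0.388

Mean ȳ = (48.0 + 50.6 + 39.4 + 47.5 + 53.9 + 36.5 + 48.7 + 53.3 + 36.3)/9 = 46.0222
Σ(y_t−ȳ)(y_{t+2}−ȳ) = (-13.0973) + (6.7649) + (-52.1684) + (-14.0717) + (21.0949) + (-69.3006) + (-26.0340) = -146.8121
Denominator Σ(y_t−ȳ)² = 378.2956
r_2 = -146.8121 / 378.2956 = -0.388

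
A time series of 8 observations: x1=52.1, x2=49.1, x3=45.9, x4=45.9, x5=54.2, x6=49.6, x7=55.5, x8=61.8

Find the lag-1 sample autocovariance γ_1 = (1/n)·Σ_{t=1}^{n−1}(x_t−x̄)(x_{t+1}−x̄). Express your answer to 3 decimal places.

Mean x̄ = (52.1 + 49.1 + 45.9 + 45.9 + 54.2 + 49.6 + 55.5 + 61.8)/8 = 51.7625
Σ_{t=1}^{7}(x_t−x̄)(x_{t+1}−x̄) = 58.9511
γ_1 = 58.9511 / 8 = 7.369

7.369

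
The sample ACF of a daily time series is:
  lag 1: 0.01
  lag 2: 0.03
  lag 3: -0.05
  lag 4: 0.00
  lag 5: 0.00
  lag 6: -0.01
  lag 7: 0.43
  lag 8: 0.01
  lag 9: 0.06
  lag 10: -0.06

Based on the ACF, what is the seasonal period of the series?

The largest autocorrelation is r_7 = 0.43; the remaining lags stay at or below 0.06.
The dominant spike at lag 7 indicates a seasonal period of 7.

7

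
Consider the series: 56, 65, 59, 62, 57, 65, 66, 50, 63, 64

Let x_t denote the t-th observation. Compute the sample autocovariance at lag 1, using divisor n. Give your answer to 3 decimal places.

-10.139

Mean x̄ = (56 + 65 + 59 + 62 + 57 + 65 + 66 + 50 + 63 + 64)/10 = 60.7000
Σ_{t=1}^{9}(x_t−x̄)(x_{t+1}−x̄) = -101.3900
γ_1 = -101.3900 / 10 = -10.139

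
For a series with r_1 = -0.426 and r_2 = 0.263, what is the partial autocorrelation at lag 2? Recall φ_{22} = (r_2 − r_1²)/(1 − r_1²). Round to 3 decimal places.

φ_{22} = (r_2 − r_1²) / (1 − r_1²)
r_1² = (-0.426)² = 0.181476
Numerator = 0.263 − 0.1815 = 0.0815; denominator = 1 − 0.1815 = 0.8185
φ_{22} = 0.0815 / 0.8185 = 0.100

0.100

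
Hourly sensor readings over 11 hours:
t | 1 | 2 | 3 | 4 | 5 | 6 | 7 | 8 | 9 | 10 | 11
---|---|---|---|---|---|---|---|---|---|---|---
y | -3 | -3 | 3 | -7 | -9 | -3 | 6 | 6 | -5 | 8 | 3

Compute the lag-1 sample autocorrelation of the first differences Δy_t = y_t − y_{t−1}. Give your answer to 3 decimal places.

First differences Δy: 0, 6, -10, -2, 6, 9, 0, -11, 13, -5
Mean of differences = 0.6000
Numerator Σ(Δy_t−Δȳ)(Δy_{t+1}−Δȳ) = -212.9600
Denominator Σ(Δy_t−Δȳ)² = 568.4000
r_1(Δy) = -212.9600 / 568.4000 = -0.375

-0.375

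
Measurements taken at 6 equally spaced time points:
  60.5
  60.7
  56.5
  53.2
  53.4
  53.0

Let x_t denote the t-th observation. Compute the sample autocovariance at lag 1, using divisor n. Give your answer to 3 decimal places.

Mean x̄ = (60.5 + 60.7 + 56.5 + 53.2 + 53.4 + 53.0)/6 = 56.2167
Deviations: 4.2833, 4.4833, 0.2833, -3.0167, -2.8167, -3.2167
Σ_{t=1}^{5}(x_t−x̄)(x_{t+1}−x̄) = 37.1764
γ_1 = 37.1764 / 6 = 6.196

6.196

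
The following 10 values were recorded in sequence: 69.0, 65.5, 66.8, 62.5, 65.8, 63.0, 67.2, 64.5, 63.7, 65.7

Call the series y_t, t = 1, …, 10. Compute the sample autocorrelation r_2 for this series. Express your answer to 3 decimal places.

0.324

Mean ȳ = (69.0 + 65.5 + 66.8 + 62.5 + 65.8 + 63.0 + 67.2 + 64.5 + 63.7 + 65.7)/10 = 65.3700
Numerator Σ_{t=1}^{8}(y_t−ȳ)(y_{t+2}−ȳ) = 11.7402
Denominator Σ(y_t−ȳ)² = 36.2810
r_2 = 11.7402 / 36.2810 = 0.324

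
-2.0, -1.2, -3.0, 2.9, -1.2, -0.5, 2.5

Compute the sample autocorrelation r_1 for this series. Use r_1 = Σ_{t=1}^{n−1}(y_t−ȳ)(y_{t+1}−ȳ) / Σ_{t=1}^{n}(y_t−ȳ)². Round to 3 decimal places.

Mean ȳ = (-2.0 − 1.2 − 3.0 + 2.9 − 1.2 − 0.5 + 2.5)/7 = -0.3571
Deviations from mean: -1.6429, -0.8429, -2.6429, 3.2571, -0.8429, -0.1429, 2.8571
Numerator Σ_{t=1}^{6}(y_t−ȳ)(y_{t+1}−ȳ) = -8.0290
Denominator Σ(y_t−ȳ)² = 29.8971
r_1 = -8.0290 / 29.8971 = -0.269

-0.269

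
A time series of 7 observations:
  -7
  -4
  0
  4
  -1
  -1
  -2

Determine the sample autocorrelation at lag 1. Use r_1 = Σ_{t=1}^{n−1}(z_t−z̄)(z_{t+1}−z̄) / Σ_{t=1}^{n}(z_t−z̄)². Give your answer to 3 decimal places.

0.307

Mean z̄ = (-7 − 4 + 0 + 4 − 1 − 1 − 2)/7 = -1.5714
Σ(z_t−z̄)(z_{t+1}−z̄) = (13.1837) + (-3.8163) + (8.7551) + (3.1837) + (0.3265) + (-0.2449) = 21.3878
Denominator Σ(z_t−z̄)² = 69.7143
r_1 = 21.3878 / 69.7143 = 0.307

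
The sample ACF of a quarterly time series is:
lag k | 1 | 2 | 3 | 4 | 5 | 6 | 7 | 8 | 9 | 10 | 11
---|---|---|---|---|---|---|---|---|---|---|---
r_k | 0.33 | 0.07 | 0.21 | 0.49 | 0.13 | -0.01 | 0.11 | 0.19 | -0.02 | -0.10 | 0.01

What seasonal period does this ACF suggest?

4

The largest autocorrelation is r_4 = 0.49; the remaining lags stay at or below 0.33. The elevated value at lag 1 (0.33), dropping to 0.07 at lag 2, reflects decaying short-term dependence rather than seasonality.
The dominant spike at lag 4 indicates a seasonal period of 4.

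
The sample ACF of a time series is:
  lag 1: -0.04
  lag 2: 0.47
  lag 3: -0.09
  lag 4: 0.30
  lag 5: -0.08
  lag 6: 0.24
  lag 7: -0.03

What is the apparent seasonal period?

2

The largest autocorrelation is r_2 = 0.47, with weaker echoes at lags 4 (0.30) and 6 (0.24); the remaining lags stay at or below -0.03.
The dominant spike at lag 2 indicates a seasonal period of 2.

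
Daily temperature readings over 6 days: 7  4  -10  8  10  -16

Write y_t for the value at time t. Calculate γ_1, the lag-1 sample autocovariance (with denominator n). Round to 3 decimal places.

Mean ȳ = (7 + 4 − 10 + 8 + 10 − 16)/6 = 0.5000
Σ_{t=1}^{5}(y_t−ȳ)(y_{t+1}−ȳ) = -178.2500
γ_1 = -178.2500 / 6 = -29.708

-29.708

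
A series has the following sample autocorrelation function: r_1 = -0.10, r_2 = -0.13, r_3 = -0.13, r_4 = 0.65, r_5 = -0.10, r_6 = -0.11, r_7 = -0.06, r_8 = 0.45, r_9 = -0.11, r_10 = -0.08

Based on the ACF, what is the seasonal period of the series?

The largest autocorrelation is r_4 = 0.65, with a weaker echo at lag 8 (0.45); the remaining lags stay at or below -0.06.
The dominant spike at lag 4 indicates a seasonal period of 4.

4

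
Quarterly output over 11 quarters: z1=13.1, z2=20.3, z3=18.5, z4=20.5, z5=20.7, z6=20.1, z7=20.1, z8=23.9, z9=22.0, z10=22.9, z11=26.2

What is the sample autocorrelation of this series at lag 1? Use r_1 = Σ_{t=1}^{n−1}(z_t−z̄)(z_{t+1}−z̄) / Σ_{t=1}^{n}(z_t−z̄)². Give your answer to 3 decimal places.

0.197

Mean z̄ = (13.1 + 20.3 + 18.5 + 20.5 + 20.7 + 20.1 + 20.1 + 23.9 + 22.0 + 22.9 + 26.2)/11 = 20.7545
Numerator Σ_{t=1}^{10}(z_t−z̄)(z_{t+1}−z̄) = 21.7698
Denominator Σ(z_t−z̄)² = 110.5073
r_1 = 21.7698 / 110.5073 = 0.197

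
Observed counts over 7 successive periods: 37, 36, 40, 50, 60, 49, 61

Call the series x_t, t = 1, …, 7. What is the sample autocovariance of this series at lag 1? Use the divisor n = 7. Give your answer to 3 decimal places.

Mean x̄ = (37 + 36 + 40 + 50 + 60 + 49 + 61)/7 = 47.5714
Σ_{t=1}^{6}(x_t−x̄)(x_{t+1}−x̄) = 258.6735
γ_1 = 258.6735 / 7 = 36.953

36.953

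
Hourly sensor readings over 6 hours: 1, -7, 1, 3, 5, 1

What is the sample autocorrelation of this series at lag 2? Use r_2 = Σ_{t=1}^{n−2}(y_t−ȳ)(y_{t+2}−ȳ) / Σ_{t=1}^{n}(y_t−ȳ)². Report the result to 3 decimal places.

-0.187

Mean ȳ = (1 − 7 + 1 + 3 + 5 + 1)/6 = 0.6667
Deviations from mean: 0.3333, -7.6667, 0.3333, 2.3333, 4.3333, 0.3333
Σ(y_t−ȳ)(y_{t+2}−ȳ) = (0.1111) + (-17.8889) + (1.4444) + (0.7778) = -15.5556
Denominator Σ(y_t−ȳ)² = 83.3333
r_2 = -15.5556 / 83.3333 = -0.187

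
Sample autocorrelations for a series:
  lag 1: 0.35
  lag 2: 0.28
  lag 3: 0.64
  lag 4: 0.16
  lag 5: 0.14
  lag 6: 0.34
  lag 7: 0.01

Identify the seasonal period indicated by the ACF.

3

The largest autocorrelation is r_3 = 0.64; the remaining lags stay at or below 0.35. The elevated value at lag 1 (0.35), dropping to 0.28 at lag 2, reflects decaying short-term dependence rather than seasonality.
The dominant spike at lag 3 indicates a seasonal period of 3.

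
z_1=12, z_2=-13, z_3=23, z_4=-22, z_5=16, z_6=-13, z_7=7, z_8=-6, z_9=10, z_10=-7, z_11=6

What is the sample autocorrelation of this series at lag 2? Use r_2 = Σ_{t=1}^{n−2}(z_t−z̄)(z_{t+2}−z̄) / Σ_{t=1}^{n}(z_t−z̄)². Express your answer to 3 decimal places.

Mean z̄ = (12 − 13 + 23 − 22 + 16 − 13 + 7 − 6 + 10 − 7 + 6)/11 = 1.1818
Numerator Σ_{t=1}^{9}(z_t−z̄)(z_{t+2}−z̄) = 1557.4793
Denominator Σ(z_t−z̄)² = 2005.6364
r_2 = 1557.4793 / 2005.6364 = 0.777

0.777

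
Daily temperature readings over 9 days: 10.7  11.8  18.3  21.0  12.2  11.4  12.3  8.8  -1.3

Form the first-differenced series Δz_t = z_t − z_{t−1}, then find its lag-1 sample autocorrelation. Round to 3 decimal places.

First differences Δz: 1.1, 6.5, 2.7, -8.8, -0.8, 0.9, -3.5, -10.1
Mean of differences = -1.5000
Numerator Σ(Δz_t−Δz̄)(Δz_{t+1}−Δz̄) = 32.7100
Denominator Σ(Δz_t−Δz̄)² = 225.9000
r_1(Δz) = 32.7100 / 225.9000 = 0.145

0.145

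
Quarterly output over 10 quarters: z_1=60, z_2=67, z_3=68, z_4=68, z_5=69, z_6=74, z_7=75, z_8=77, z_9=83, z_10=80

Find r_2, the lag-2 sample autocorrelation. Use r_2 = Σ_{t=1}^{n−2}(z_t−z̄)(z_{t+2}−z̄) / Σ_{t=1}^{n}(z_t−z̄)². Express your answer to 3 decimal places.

0.337

Mean z̄ = (60 + 67 + 68 + 68 + 69 + 74 + 75 + 77 + 83 + 80)/10 = 72.1000
Numerator Σ_{t=1}^{8}(z_t−z̄)(z_{t+2}−z̄) = 146.0800
Denominator Σ(z_t−z̄)² = 432.9000
r_2 = 146.0800 / 432.9000 = 0.337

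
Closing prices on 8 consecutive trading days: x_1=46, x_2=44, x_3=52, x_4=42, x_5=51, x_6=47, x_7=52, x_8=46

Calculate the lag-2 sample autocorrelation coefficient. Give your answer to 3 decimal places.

Mean x̄ = (46 + 44 + 52 + 42 + 51 + 47 + 52 + 46)/8 = 47.5000
Σ(x_t−x̄)(x_{t+2}−x̄) = (-6.7500) + (19.2500) + (15.7500) + (2.7500) + (15.7500) + (0.7500) = 47.5000
Denominator Σ(x_t−x̄)² = 100.0000
r_2 = 47.5000 / 100.0000 = 0.475

0.475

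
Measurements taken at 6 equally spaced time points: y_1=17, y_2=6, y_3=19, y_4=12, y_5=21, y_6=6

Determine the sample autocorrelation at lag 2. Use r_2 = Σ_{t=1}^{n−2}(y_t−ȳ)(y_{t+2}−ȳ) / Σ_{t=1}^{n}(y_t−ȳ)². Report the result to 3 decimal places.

0.389

Mean ȳ = (17 + 6 + 19 + 12 + 21 + 6)/6 = 13.5000
Deviations from mean: 3.5000, -7.5000, 5.5000, -1.5000, 7.5000, -7.5000
Σ(y_t−ȳ)(y_{t+2}−ȳ) = (19.2500) + (11.2500) + (41.2500) + (11.2500) = 83.0000
Denominator Σ(y_t−ȳ)² = 213.5000
r_2 = 83.0000 / 213.5000 = 0.389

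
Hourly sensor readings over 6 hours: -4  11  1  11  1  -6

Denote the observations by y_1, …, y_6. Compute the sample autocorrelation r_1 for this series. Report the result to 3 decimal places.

Mean ȳ = (-4 + 11 + 1 + 11 + 1 − 6)/6 = 2.3333
Deviations from mean: -6.3333, 8.6667, -1.3333, 8.6667, -1.3333, -8.3333
Numerator Σ_{t=1}^{5}(y_t−ȳ)(y_{t+1}−ȳ) = -78.4444
Denominator Σ(y_t−ȳ)² = 263.3333
r_1 = -78.4444 / 263.3333 = -0.298

-0.298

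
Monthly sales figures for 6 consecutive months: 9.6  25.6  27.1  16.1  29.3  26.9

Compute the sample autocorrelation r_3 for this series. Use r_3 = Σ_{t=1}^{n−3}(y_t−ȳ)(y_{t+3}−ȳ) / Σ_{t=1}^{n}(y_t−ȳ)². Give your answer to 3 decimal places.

Mean ȳ = (9.6 + 25.6 + 27.1 + 16.1 + 29.3 + 26.9)/6 = 22.4333
Deviations from mean: -12.8333, 3.1667, 4.6667, -6.3333, 6.8667, 4.4667
Σ(y_t−ȳ)(y_{t+3}−ȳ) = (81.2778) + (21.7444) + (20.8444) = 123.8667
Denominator Σ(y_t−ȳ)² = 303.7133
r_3 = 123.8667 / 303.7133 = 0.408

0.408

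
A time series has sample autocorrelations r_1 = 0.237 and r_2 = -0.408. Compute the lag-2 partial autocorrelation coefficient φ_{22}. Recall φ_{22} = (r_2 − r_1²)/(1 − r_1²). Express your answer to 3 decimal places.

-0.492

φ_{22} = (r_2 − r_1²) / (1 − r_1²)
r_1² = (0.237)² = 0.056169
Numerator = -0.408 − 0.0562 = -0.4642; denominator = 1 − 0.0562 = 0.9438
φ_{22} = -0.4642 / 0.9438 = -0.492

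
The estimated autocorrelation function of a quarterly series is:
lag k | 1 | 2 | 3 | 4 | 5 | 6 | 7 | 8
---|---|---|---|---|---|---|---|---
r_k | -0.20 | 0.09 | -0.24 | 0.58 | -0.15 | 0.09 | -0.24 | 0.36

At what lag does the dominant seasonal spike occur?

The largest autocorrelation is r_4 = 0.58, with a weaker echo at lag 8 (0.36); the remaining lags stay at or below 0.09.
The dominant spike at lag 4 indicates a seasonal period of 4.

4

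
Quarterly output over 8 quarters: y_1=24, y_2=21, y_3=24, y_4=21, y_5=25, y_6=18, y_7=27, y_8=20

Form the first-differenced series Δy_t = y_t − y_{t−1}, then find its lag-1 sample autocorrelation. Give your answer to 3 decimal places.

First differences Δy: -3, 3, -3, 4, -7, 9, -7
Mean of differences = -0.5714
Numerator Σ(Δy_t−Δȳ)(Δy_{t+1}−Δȳ) = -180.8980
Denominator Σ(Δy_t−Δȳ)² = 219.7143
r_1(Δy) = -180.8980 / 219.7143 = -0.823

-0.823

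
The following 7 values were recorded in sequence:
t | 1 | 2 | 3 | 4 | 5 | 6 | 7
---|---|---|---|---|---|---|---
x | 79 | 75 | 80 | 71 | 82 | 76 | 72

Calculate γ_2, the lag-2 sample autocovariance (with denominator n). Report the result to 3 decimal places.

2.070

Mean x̄ = (79 + 75 + 80 + 71 + 82 + 76 + 72)/7 = 76.4286
Σ_{t=1}^{5}(x_t−x̄)(x_{t+2}−x̄) = 14.4898
γ_2 = 14.4898 / 7 = 2.070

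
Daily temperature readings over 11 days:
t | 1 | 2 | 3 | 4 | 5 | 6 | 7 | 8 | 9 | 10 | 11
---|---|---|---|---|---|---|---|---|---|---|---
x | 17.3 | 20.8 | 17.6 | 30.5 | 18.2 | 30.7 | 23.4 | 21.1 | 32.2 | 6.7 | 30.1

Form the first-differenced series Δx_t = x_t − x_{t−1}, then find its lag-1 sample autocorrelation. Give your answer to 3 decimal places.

First differences Δx: 3.5, -3.2, 12.9, -12.3, 12.5, -7.3, -2.3, 11.1, -25.5, 23.4
Mean of differences = 1.2800
Numerator Σ(Δx_t−Δx̄)(Δx_{t+1}−Δx̄) = -1328.2304
Denominator Σ(Δx_t−Δx̄)² = 1859.6560
r_1(Δx) = -1328.2304 / 1859.6560 = -0.714

-0.714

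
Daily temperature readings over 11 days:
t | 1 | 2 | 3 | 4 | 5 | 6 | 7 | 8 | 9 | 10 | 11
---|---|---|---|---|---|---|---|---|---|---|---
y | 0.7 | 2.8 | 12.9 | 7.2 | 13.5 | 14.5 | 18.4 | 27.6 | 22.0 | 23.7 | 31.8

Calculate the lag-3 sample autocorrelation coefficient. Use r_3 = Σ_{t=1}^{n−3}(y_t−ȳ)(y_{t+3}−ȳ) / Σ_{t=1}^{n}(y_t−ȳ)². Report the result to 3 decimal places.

Mean ȳ = (0.7 + 2.8 + 12.9 + 7.2 + 13.5 + 14.5 + 18.4 + 27.6 + 22.0 + 23.7 + 31.8)/11 = 15.9182
Numerator Σ_{t=1}^{8}(y_t−ȳ)(y_{t+3}−ȳ) = 315.0081
Denominator Σ(y_t−ȳ)² = 989.0564
r_3 = 315.0081 / 989.0564 = 0.318

0.318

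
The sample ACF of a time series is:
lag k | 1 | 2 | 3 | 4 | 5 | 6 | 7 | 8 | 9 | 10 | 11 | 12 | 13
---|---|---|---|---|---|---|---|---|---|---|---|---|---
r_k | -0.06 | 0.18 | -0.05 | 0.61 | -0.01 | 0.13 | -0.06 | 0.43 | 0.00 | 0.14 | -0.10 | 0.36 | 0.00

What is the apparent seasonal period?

The largest autocorrelation is r_4 = 0.61, with weaker echoes at lags 8 (0.43) and 12 (0.36); the remaining lags stay at or below 0.18.
The dominant spike at lag 4 indicates a seasonal period of 4.

4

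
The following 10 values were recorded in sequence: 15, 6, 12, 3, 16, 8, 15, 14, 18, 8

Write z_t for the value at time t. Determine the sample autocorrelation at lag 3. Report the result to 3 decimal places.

Mean z̄ = (15 + 6 + 12 + 3 + 16 + 8 + 15 + 14 + 18 + 8)/10 = 11.5000
Σ(z_t−z̄)(z_{t+3}−z̄) = (-29.7500) + (-24.7500) + (-1.7500) + (-29.7500) + (11.2500) + (-22.7500) + (-12.2500) = -109.7500
Denominator Σ(z_t−z̄)² = 220.5000
r_3 = -109.7500 / 220.5000 = -0.498

-0.498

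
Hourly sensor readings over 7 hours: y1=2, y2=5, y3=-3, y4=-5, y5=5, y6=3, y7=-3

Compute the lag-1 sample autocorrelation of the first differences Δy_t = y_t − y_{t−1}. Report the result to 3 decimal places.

First differences Δy: 3, -8, -2, 10, -2, -6
Mean of differences = -0.8333
Numerator Σ(Δy_t−Δȳ)(Δy_{t+1}−Δȳ) = -38.3611
Denominator Σ(Δy_t−Δȳ)² = 212.8333
r_1(Δy) = -38.3611 / 212.8333 = -0.180

-0.180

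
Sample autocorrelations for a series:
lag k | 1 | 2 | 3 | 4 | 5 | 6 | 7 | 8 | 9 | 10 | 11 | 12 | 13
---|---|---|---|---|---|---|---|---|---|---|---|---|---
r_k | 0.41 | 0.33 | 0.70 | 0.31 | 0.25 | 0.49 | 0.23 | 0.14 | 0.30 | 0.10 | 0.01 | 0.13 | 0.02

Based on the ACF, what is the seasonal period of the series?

3

The largest autocorrelation is r_3 = 0.70, with a weaker echo at lag 6 (0.49); the remaining lags stay at or below 0.41. The elevated value at lag 1 (0.41), dropping to 0.33 at lag 2, reflects decaying short-term dependence rather than seasonality.
The dominant spike at lag 3 indicates a seasonal period of 3.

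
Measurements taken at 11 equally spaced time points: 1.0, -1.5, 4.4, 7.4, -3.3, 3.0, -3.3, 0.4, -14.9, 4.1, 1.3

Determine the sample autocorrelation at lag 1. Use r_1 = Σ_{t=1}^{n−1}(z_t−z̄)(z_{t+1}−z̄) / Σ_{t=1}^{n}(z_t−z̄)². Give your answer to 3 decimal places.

-0.239

Mean z̄ = (1.0 − 1.5 + 4.4 + 7.4 − 3.3 + 3.0 − 3.3 + 0.4 − 14.9 + 4.1 + 1.3)/11 = -0.1273
Numerator Σ_{t=1}^{10}(z_t−z̄)(z_{t+1}−z̄) = -83.2871
Denominator Σ(z_t−z̄)² = 348.6418
r_1 = -83.2871 / 348.6418 = -0.239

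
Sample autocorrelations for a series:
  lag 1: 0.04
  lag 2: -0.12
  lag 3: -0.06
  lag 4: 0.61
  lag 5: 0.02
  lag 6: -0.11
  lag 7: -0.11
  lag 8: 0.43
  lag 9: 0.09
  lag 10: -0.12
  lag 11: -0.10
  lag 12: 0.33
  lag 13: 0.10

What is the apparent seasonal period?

The largest autocorrelation is r_4 = 0.61, with weaker echoes at lags 8 (0.43) and 12 (0.33); the remaining lags stay at or below 0.10.
The dominant spike at lag 4 indicates a seasonal period of 4.

4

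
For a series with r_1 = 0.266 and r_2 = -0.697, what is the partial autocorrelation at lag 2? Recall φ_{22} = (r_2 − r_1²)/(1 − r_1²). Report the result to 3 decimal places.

-0.826

φ_{22} = (r_2 − r_1²) / (1 − r_1²)
r_1² = (0.266)² = 0.070756
Numerator = -0.697 − 0.0708 = -0.7678; denominator = 1 − 0.0708 = 0.9292
φ_{22} = -0.7678 / 0.9292 = -0.826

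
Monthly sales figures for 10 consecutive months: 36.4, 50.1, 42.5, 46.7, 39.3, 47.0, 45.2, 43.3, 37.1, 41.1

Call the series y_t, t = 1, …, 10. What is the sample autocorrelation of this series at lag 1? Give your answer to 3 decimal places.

Mean ȳ = (36.4 + 50.1 + 42.5 + 46.7 + 39.3 + 47.0 + 45.2 + 43.3 + 37.1 + 41.1)/10 = 42.8700
Numerator Σ_{t=1}^{9}(y_t−ȳ)(y_{t+1}−ȳ) = -60.9309
Denominator Σ(y_t−ȳ)² = 180.7810
r_1 = -60.9309 / 180.7810 = -0.337

-0.337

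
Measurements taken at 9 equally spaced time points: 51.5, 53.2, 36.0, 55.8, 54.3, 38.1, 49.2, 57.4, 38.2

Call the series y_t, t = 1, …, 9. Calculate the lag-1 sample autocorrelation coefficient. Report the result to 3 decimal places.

Mean ȳ = (51.5 + 53.2 + 36.0 + 55.8 + 54.3 + 38.1 + 49.2 + 57.4 + 38.2)/9 = 48.1889
Numerator Σ_{t=1}^{8}(y_t−ȳ)(y_{t+1}−ȳ) = -245.2968
Denominator Σ(y_t−ȳ)² = 567.3489
r_1 = -245.2968 / 567.3489 = -0.432

-0.432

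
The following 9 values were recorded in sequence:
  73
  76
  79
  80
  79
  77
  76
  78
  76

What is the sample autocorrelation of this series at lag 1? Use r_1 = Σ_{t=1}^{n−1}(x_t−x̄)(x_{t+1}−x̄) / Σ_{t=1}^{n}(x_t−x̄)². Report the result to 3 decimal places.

0.307

Mean x̄ = (73 + 76 + 79 + 80 + 79 + 77 + 76 + 78 + 76)/9 = 77.1111
Numerator Σ_{t=1}^{8}(x_t−x̄)(x_{t+1}−x̄) = 11.3210
Denominator Σ(x_t−x̄)² = 36.8889
r_1 = 11.3210 / 36.8889 = 0.307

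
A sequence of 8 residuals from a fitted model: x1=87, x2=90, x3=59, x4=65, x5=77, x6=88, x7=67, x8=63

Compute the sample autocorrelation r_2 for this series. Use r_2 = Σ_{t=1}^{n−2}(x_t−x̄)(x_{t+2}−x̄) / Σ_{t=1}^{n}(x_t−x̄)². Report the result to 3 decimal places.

Mean x̄ = (87 + 90 + 59 + 65 + 77 + 88 + 67 + 63)/8 = 74.5000
Deviations from mean: 12.5000, 15.5000, -15.5000, -9.5000, 2.5000, 13.5000, -7.5000, -11.5000
Numerator Σ_{t=1}^{6}(x_t−x̄)(x_{t+2}−x̄) = -682.0000
Denominator Σ(x_t−x̄)² = 1104.0000
r_2 = -682.0000 / 1104.0000 = -0.618

-0.618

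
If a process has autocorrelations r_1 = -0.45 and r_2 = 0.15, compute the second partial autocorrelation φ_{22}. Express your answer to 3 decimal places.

-0.066

φ_{22} = (r_2 − r_1²) / (1 − r_1²)
r_1² = (-0.45)² = 0.2025
Numerator = 0.15 − 0.2025 = -0.0525; denominator = 1 − 0.2025 = 0.7975
φ_{22} = -0.0525 / 0.7975 = -0.066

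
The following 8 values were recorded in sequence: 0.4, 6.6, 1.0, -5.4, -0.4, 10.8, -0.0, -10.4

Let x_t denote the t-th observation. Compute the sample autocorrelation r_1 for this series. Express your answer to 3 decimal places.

Mean x̄ = (0.4 + 6.6 + 1.0 − 5.4 − 0.4 + 10.8 − 0.0 − 10.4)/8 = 0.3250
Deviations from mean: 0.0750, 6.2750, 0.6750, -5.7250, -0.7250, 10.4750, -0.3250, -10.7250
Σ(x_t−x̄)(x_{t+1}−x̄) = (0.4706) + (4.2356) + (-3.8644) + (4.1506) + (-7.5944) + (-3.4044) + (3.4856) = -2.5206
Denominator Σ(x_t−x̄)² = 297.9950
r_1 = -2.5206 / 297.9950 = -0.008

-0.008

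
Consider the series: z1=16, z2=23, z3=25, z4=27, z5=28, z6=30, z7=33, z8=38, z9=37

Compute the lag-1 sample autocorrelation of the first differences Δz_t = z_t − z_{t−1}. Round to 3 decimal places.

First differences Δz: 7, 2, 2, 1, 2, 3, 5, -1
Mean of differences = 2.6250
Numerator Σ(Δz_t−Δz̄)(Δz_{t+1}−Δz̄) = -8.2656
Denominator Σ(Δz_t−Δz̄)² = 41.8750
r_1(Δz) = -8.2656 / 41.8750 = -0.197

-0.197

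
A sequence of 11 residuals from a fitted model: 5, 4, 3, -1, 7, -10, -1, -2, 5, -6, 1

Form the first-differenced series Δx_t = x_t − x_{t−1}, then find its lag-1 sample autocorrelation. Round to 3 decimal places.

First differences Δx: -1, -1, -4, 8, -17, 9, -1, 7, -11, 7
Mean of differences = -0.4000
Numerator Σ(Δx_t−Δx̄)(Δx_{t+1}−Δx̄) = -490.1600
Denominator Σ(Δx_t−Δx̄)² = 670.4000
r_1(Δx) = -490.1600 / 670.4000 = -0.731

-0.731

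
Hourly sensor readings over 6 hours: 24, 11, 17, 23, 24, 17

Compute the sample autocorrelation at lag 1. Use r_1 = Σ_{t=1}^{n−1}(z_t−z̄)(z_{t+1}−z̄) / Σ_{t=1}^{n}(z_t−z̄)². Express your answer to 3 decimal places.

Mean z̄ = (24 + 11 + 17 + 23 + 24 + 17)/6 = 19.3333
Deviations from mean: 4.6667, -8.3333, -2.3333, 3.6667, 4.6667, -2.3333
Σ(z_t−z̄)(z_{t+1}−z̄) = (-38.8889) + (19.4444) + (-8.5556) + (17.1111) + (-10.8889) = -21.7778
Denominator Σ(z_t−z̄)² = 137.3333
r_1 = -21.7778 / 137.3333 = -0.159

-0.159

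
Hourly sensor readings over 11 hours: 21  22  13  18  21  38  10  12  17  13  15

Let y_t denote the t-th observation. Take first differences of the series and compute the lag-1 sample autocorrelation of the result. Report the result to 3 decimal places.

First differences Δy: 1, -9, 5, 3, 17, -28, 2, 5, -4, 2
Mean of differences = -0.6000
Numerator Σ(Δy_t−Δȳ)(Δy_{t+1}−Δȳ) = -543.7600
Denominator Σ(Δy_t−Δȳ)² = 1234.4000
r_1(Δy) = -543.7600 / 1234.4000 = -0.441

-0.441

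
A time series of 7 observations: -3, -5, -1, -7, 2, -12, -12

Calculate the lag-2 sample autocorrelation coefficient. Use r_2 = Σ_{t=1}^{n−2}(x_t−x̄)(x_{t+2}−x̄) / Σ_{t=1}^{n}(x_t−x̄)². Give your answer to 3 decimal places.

Mean x̄ = (-3 − 5 − 1 − 7 + 2 − 12 − 12)/7 = -5.4286
Σ(x_t−x̄)(x_{t+2}−x̄) = (10.7551) + (-0.6735) + (32.8980) + (10.3265) + (-48.8163) = 4.4898
Denominator Σ(x_t−x̄)² = 169.7143
r_2 = 4.4898 / 169.7143 = 0.026

0.026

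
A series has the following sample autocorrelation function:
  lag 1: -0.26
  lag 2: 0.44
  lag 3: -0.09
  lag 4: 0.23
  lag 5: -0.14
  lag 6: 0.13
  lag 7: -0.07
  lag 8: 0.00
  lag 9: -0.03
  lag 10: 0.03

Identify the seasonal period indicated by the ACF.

The largest autocorrelation is r_2 = 0.44, with a weaker echo at lag 4 (0.23); the remaining lags stay at or below 0.13.
The dominant spike at lag 2 indicates a seasonal period of 2.

2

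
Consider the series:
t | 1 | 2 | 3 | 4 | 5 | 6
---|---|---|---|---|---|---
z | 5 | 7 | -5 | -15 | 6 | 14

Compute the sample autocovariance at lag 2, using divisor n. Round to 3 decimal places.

-56.333

Mean z̄ = (5 + 7 − 5 − 15 + 6 + 14)/6 = 2.0000
Σ_{t=1}^{4}(z_t−z̄)(z_{t+2}−z̄) = -338.0000
γ_2 = -338.0000 / 6 = -56.333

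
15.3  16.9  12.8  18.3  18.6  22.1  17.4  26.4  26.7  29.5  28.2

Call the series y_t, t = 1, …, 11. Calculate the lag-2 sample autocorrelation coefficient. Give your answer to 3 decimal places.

0.474

Mean ȳ = (15.3 + 16.9 + 12.8 + 18.3 + 18.6 + 22.1 + 17.4 + 26.4 + 26.7 + 29.5 + 28.2)/11 = 21.1091
Numerator Σ_{t=1}^{9}(y_t−ȳ)(y_{t+2}−ȳ) = 156.0089
Denominator Σ(y_t−ȳ)² = 329.3691
r_2 = 156.0089 / 329.3691 = 0.474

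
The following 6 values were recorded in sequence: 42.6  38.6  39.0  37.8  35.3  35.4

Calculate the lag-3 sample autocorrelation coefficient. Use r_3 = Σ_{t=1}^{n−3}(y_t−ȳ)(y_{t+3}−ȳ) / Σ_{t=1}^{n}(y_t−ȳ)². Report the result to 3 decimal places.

Mean ȳ = (42.6 + 38.6 + 39.0 + 37.8 + 35.3 + 35.4)/6 = 38.1167
Σ(y_t−ȳ)(y_{t+3}−ȳ) = (-1.4197) + (-1.3614) + (-2.3997) = -5.1808
Denominator Σ(y_t−ȳ)² = 36.5283
r_3 = -5.1808 / 36.5283 = -0.142

-0.142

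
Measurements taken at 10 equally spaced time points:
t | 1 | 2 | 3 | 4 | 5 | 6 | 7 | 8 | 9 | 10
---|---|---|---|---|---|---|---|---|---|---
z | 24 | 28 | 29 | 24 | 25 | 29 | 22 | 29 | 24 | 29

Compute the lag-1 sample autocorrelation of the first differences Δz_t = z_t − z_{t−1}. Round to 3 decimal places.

First differences Δz: 4, 1, -5, 1, 4, -7, 7, -5, 5
Mean of differences = 0.5556
Numerator Σ(Δz_t−Δz̄)(Δz_{t+1}−Δz̄) = -137.0864
Denominator Σ(Δz_t−Δz̄)² = 204.2222
r_1(Δz) = -137.0864 / 204.2222 = -0.671

-0.671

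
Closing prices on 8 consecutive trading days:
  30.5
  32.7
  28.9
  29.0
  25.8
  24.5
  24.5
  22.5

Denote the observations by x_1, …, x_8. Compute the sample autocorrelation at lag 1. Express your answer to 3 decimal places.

Mean x̄ = (30.5 + 32.7 + 28.9 + 29.0 + 25.8 + 24.5 + 24.5 + 22.5)/8 = 27.3000
Deviations from mean: 3.2000, 5.4000, 1.6000, 1.7000, -1.5000, -2.8000, -2.8000, -4.8000
Numerator Σ_{t=1}^{7}(x_t−x̄)(x_{t+1}−x̄) = 51.5700
Denominator Σ(x_t−x̄)² = 85.8200
r_1 = 51.5700 / 85.8200 = 0.601

0.601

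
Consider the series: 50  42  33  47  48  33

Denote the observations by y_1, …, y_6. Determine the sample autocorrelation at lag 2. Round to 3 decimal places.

-0.594

Mean ȳ = (50 + 42 + 33 + 47 + 48 + 33)/6 = 42.1667
Σ(y_t−ȳ)(y_{t+2}−ȳ) = (-71.8056) + (-0.8056) + (-53.4722) + (-44.3056) = -170.3889
Denominator Σ(y_t−ȳ)² = 286.8333
r_2 = -170.3889 / 286.8333 = -0.594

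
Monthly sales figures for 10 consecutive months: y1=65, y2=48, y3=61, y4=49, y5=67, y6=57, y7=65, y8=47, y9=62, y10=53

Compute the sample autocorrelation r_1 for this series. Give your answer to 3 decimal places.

-0.701

Mean ȳ = (65 + 48 + 61 + 49 + 67 + 57 + 65 + 47 + 62 + 53)/10 = 57.4000
Numerator Σ_{t=1}^{9}(y_t−ȳ)(y_{t+1}−ȳ) = -370.1600
Denominator Σ(y_t−ȳ)² = 528.4000
r_1 = -370.1600 / 528.4000 = -0.701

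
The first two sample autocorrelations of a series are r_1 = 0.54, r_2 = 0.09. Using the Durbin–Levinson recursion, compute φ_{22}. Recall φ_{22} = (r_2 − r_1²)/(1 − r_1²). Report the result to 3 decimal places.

φ_{22} = (r_2 − r_1²) / (1 − r_1²)
r_1² = (0.54)² = 0.2916
Numerator = 0.09 − 0.2916 = -0.2016; denominator = 1 − 0.2916 = 0.7084
φ_{22} = -0.2016 / 0.7084 = -0.285

-0.285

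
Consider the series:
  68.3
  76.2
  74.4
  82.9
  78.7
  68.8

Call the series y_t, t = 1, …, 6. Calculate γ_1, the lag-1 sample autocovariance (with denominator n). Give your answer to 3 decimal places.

-0.967

Mean ȳ = (68.3 + 76.2 + 74.4 + 82.9 + 78.7 + 68.8)/6 = 74.8833
Deviations: -6.5833, 1.3167, -0.4833, 8.0167, 3.8167, -6.0833
Σ_{t=1}^{5}(y_t−ȳ)(y_{t+1}−ȳ) = -5.8003
γ_1 = -5.8003 / 6 = -0.967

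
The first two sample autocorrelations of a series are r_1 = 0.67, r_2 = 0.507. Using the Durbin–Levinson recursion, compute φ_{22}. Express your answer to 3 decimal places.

φ_{22} = (r_2 − r_1²) / (1 − r_1²)
r_1² = (0.67)² = 0.4489
Numerator = 0.507 − 0.4489 = 0.0581; denominator = 1 − 0.4489 = 0.5511
φ_{22} = 0.0581 / 0.5511 = 0.105

0.105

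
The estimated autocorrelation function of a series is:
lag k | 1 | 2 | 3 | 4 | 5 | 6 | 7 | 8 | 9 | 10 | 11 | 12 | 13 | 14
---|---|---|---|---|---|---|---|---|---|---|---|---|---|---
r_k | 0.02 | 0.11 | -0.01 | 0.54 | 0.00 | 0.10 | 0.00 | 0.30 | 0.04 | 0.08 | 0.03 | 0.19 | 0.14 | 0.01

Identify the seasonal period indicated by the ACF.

4

The largest autocorrelation is r_4 = 0.54, with weaker echoes at lags 8 (0.30) and 12 (0.19); the remaining lags stay at or below 0.14.
The dominant spike at lag 4 indicates a seasonal period of 4.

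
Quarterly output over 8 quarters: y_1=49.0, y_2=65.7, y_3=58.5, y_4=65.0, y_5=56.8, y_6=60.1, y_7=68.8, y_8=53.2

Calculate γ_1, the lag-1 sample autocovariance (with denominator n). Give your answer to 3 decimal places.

-18.595

Mean ȳ = (49.0 + 65.7 + 58.5 + 65.0 + 56.8 + 60.1 + 68.8 + 53.2)/8 = 59.6375
Σ_{t=1}^{7}(y_t−ȳ)(y_{t+1}−ȳ) = -148.7602
γ_1 = -148.7602 / 8 = -18.595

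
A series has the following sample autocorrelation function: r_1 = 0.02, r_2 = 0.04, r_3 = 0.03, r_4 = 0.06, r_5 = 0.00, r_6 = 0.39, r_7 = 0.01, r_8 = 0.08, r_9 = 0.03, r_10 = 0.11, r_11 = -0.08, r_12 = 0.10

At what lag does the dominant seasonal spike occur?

6

The largest autocorrelation is r_6 = 0.39; the remaining lags stay at or below 0.11.
The dominant spike at lag 6 indicates a seasonal period of 6.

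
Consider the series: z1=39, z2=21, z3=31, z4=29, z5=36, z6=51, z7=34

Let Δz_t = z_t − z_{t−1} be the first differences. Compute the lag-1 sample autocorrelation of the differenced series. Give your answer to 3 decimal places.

First differences Δz: -18, 10, -2, 7, 15, -17
Mean of differences = -0.8333
Numerator Σ(Δz_t−Δz̄)(Δz_{t+1}−Δz̄) = -339.6944
Denominator Σ(Δz_t−Δz̄)² = 986.8333
r_1(Δz) = -339.6944 / 986.8333 = -0.344

-0.344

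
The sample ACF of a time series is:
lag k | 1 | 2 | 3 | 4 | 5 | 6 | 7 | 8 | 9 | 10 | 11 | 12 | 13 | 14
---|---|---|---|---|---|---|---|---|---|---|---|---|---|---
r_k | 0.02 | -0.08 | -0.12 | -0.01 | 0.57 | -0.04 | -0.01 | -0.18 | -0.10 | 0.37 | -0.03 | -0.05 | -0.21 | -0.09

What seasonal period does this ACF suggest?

5

The largest autocorrelation is r_5 = 0.57, with a weaker echo at lag 10 (0.37); the remaining lags stay at or below 0.02.
The dominant spike at lag 5 indicates a seasonal period of 5.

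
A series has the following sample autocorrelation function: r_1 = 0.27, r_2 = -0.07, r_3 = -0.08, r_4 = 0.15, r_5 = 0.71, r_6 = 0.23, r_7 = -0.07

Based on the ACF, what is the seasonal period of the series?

The largest autocorrelation is r_5 = 0.71; the remaining lags stay at or below 0.27.
The dominant spike at lag 5 indicates a seasonal period of 5.

5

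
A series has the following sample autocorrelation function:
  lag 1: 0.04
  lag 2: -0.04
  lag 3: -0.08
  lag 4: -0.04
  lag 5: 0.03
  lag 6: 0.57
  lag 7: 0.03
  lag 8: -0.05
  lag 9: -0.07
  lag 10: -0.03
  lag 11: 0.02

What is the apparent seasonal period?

6

The largest autocorrelation is r_6 = 0.57; the remaining lags stay at or below 0.04.
The dominant spike at lag 6 indicates a seasonal period of 6.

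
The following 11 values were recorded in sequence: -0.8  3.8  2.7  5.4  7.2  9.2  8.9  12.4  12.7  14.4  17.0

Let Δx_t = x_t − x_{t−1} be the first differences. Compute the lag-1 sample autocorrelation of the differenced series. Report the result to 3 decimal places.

-0.633

First differences Δx: 4.6, -1.1, 2.7, 1.8, 2.0, -0.3, 3.5, 0.3, 1.7, 2.6
Mean of differences = 1.7800
Numerator Σ(Δx_t−Δx̄)(Δx_{t+1}−Δx̄) = -17.2764
Denominator Σ(Δx_t−Δx̄)² = 27.2960
r_1(Δx) = -17.2764 / 27.2960 = -0.633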